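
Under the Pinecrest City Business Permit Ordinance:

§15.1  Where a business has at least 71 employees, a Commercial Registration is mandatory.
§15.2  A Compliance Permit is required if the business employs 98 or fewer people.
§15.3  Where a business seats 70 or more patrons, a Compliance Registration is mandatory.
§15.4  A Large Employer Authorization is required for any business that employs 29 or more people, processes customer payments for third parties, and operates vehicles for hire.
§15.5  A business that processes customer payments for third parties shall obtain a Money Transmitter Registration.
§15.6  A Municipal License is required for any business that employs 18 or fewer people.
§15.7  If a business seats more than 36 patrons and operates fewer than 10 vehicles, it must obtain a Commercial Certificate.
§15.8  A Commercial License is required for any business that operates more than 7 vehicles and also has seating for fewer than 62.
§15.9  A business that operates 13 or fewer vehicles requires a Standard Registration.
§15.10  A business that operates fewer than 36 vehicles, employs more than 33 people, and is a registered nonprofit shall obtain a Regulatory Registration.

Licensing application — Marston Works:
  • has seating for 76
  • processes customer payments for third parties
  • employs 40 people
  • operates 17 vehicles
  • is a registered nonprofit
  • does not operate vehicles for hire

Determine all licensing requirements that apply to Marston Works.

Compliance Permit, Compliance Registration, Money Transmitter Registration, Regulatory Registration

§15.1 employees 40 < 71 → Commercial Registration not required.
§15.2 employees 40 ≤ 98 → Compliance Permit required.
§15.3 seating 76 ≥ 70 → Compliance Registration required.
§15.4 employees 40 ≥ 29; processes customer payments for third parties; does not operate vehicles for hire → Large Employer Authorization not required.
§15.5 processes customer payments for third parties → Money Transmitter Registration required.
§15.6 employees 40 > 18 → Municipal License not required.
§15.7 seating 76 > 36; vehicles 17 ≥ 10 → Commercial Certificate not required.
§15.8 vehicles 17 > 7; seating 76 ≥ 62 → Commercial License not required.
§15.9 vehicles 17 > 13 → Standard Registration not required.
§15.10 vehicles 17 < 36; employees 40 > 33; is a registered nonprofit → Regulatory Registration required.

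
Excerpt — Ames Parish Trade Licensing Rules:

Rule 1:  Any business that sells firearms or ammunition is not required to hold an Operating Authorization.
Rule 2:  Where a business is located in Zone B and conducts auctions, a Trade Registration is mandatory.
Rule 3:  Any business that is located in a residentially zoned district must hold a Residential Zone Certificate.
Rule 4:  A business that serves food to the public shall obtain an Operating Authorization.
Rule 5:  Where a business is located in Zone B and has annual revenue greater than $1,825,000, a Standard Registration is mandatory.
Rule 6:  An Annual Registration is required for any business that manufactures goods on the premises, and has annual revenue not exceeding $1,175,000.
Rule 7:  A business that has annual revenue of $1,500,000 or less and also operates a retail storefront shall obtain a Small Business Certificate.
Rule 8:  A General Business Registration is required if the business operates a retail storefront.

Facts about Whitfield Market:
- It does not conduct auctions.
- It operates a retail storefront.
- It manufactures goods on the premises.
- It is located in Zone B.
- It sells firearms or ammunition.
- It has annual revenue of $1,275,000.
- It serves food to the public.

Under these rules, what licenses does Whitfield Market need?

Rule 1: sells firearms or ammunition → exempt from Operating Authorization.
Rule 2: is located in Zone B; does not conduct auctions → Trade Registration not required.
Rule 3: is located in Zone B (not: is located in a residentially zoned district) → Residential Zone Certificate not required.
Rule 4: serves food to the public → Operating Authorization required.
Rule 5: is located in Zone B; revenue $1,275,000 ≤ $1,825,000 → Standard Registration not required.
Rule 6: manufactures goods on the premises; revenue $1,275,000 > $1,175,000 → Annual Registration not required.
Rule 7: revenue $1,275,000 ≤ $1,500,000; operates a retail storefront → Small Business Certificate required.
Rule 8: operates a retail storefront → General Business Registration required.

General Business Registration, Small Business Certificate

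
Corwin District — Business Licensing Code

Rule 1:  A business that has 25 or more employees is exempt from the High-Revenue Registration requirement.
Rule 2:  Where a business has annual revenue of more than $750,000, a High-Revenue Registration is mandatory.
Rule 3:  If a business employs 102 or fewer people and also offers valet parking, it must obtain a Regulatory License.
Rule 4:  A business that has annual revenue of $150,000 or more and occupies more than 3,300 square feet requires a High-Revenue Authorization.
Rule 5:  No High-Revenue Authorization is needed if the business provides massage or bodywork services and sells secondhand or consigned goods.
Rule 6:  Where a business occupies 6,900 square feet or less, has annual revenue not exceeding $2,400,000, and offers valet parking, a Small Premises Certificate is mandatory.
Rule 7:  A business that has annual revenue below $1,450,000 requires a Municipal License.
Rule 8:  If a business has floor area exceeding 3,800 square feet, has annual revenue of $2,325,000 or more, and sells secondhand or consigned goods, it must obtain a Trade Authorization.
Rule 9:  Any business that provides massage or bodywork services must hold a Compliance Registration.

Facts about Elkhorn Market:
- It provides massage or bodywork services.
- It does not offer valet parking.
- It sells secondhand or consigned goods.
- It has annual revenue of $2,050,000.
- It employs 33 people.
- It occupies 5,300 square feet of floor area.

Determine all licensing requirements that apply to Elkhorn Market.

Rule 1: employees 33 ≥ 25 → exempt from High-Revenue Registration.
Rule 2: revenue $2,050,000 > $750,000 → High-Revenue Registration required.
Rule 3: employees 33 ≤ 102; does not offer valet parking → Regulatory License not required.
Rule 4: revenue $2,050,000 ≥ $150,000; floor area 5,300 square feet > 3,300 square feet → High-Revenue Authorization required.
Rule 5: provides massage or bodywork services; sells secondhand or consigned goods → exempt from High-Revenue Authorization.
Rule 6: floor area 5,300 square feet ≤ 6,900 square feet; revenue $2,050,000 ≤ $2,400,000; does not offer valet parking → Small Premises Certificate not required.
Rule 7: revenue $2,050,000 ≥ $1,450,000 → Municipal License not required.
Rule 8: floor area 5,300 square feet > 3,800 square feet; revenue $2,050,000 < $2,325,000; sells secondhand or consigned goods → Trade Authorization not required.
Rule 9: provides massage or bodywork services → Compliance Registration required.

Compliance Registration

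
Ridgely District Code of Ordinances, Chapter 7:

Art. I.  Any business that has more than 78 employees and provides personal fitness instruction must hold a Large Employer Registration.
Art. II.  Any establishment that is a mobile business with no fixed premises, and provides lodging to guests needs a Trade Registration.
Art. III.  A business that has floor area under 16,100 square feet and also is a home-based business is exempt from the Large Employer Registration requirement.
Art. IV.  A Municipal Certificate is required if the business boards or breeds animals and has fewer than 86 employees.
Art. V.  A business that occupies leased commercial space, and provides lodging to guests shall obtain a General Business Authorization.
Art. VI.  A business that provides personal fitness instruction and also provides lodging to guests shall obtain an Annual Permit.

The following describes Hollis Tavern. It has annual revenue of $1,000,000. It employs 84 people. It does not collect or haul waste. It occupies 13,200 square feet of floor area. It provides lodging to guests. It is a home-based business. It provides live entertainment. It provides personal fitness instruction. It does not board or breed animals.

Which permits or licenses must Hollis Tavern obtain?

Annual Permit

Art. I. employees 84 > 78; provides personal fitness instruction → Large Employer Registration required.
Art. II. is a home-based business (not: is a mobile business with no fixed premises); provides lodging to guests → Trade Registration not required.
Art. III. floor area 13,200 square feet < 16,100 square feet; is a home-based business → exempt from Large Employer Registration.
Art. IV. does not board or breed animals; employees 84 < 86 → Municipal Certificate not required.
Art. V. is a home-based business (not: occupies leased commercial space); provides lodging to guests → General Business Authorization not required.
Art. VI. provides personal fitness instruction; provides lodging to guests → Annual Permit required.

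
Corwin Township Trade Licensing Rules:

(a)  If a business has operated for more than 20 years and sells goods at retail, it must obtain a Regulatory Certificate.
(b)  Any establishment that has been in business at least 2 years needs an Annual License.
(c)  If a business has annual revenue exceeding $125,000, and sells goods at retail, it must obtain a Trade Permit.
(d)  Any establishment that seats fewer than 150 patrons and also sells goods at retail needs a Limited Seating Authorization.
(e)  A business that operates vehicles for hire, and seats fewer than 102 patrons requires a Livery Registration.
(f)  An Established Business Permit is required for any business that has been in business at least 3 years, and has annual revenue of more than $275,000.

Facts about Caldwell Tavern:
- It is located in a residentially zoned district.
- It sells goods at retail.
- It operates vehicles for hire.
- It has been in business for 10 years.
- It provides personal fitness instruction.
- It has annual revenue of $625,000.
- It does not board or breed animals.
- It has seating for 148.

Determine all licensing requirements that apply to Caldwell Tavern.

Annual License, Established Business Permit, Limited Seating Authorization, Trade Permit

(a) years in business 10 ≤ 20; sells goods at retail → Regulatory Certificate not required.
(b) years in business 10 ≥ 2 → Annual License required.
(c) revenue $625,000 > $125,000; sells goods at retail → Trade Permit required.
(d) seating 148 < 150; sells goods at retail → Limited Seating Authorization required.
(e) operates vehicles for hire; seating 148 ≥ 102 → Livery Registration not required.
(f) years in business 10 ≥ 3; revenue $625,000 > $275,000 → Established Business Permit required.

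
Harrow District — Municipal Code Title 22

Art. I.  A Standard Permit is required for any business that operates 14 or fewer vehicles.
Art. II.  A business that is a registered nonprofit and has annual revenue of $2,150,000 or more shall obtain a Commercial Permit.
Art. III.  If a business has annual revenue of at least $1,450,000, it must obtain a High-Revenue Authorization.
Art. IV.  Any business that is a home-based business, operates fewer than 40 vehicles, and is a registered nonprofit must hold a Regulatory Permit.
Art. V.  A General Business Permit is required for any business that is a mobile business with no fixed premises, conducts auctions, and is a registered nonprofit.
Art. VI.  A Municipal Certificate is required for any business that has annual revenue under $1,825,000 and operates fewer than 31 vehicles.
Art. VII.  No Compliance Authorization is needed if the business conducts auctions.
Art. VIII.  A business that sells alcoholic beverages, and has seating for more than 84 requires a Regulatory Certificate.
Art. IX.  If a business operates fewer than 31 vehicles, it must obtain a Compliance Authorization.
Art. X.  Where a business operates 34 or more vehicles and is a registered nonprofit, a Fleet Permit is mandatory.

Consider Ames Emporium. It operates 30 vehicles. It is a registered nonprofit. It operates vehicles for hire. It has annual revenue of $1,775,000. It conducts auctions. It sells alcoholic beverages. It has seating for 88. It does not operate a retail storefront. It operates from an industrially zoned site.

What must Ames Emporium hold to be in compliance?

Art. I. vehicles 30 > 14 → Standard Permit not required.
Art. II. is a registered nonprofit; revenue $1,775,000 < $2,150,000 → Commercial Permit not required.
Art. III. revenue $1,775,000 ≥ $1,450,000 → High-Revenue Authorization required.
Art. IV. operates from an industrially zoned site (not: is a home-based business); vehicles 30 < 40; is a registered nonprofit → Regulatory Permit not required.
Art. V. operates from an industrially zoned site (not: is a mobile business with no fixed premises); conducts auctions; is a registered nonprofit → General Business Permit not required.
Art. VI. revenue $1,775,000 < $1,825,000; vehicles 30 < 31 → Municipal Certificate required.
Art. VII. conducts auctions → exempt from Compliance Authorization.
Art. VIII. sells alcoholic beverages; seating 88 > 84 → Regulatory Certificate required.
Art. IX. vehicles 30 < 31 → Compliance Authorization required.
Art. X. vehicles 30 < 34; is a registered nonprofit → Fleet Permit not required.

High-Revenue Authorization, Municipal Certificate, Regulatory Certificate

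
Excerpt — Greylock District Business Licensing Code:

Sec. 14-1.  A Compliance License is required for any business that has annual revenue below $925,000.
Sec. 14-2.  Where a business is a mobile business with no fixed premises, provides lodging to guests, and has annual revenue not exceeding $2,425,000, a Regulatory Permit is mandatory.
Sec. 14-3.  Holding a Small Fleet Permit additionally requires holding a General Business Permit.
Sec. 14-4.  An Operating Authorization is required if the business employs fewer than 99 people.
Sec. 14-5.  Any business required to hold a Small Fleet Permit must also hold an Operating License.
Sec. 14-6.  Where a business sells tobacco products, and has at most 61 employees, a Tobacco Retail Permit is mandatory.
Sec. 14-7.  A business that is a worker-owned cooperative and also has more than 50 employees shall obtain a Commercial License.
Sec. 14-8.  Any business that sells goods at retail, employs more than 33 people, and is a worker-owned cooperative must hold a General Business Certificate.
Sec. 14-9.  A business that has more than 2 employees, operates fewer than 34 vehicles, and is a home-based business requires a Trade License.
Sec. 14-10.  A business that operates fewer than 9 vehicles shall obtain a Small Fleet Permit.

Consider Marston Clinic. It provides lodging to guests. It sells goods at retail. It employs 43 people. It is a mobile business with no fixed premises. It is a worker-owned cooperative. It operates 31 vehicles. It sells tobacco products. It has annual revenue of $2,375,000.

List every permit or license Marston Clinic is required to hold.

General Business Certificate, Operating Authorization, Regulatory Permit, Tobacco Retail Permit

Sec. 14-1. revenue $2,375,000 ≥ $925,000 → Compliance License not required.
Sec. 14-2. is a mobile business with no fixed premises; provides lodging to guests; revenue $2,375,000 ≤ $2,425,000 → Regulatory Permit required.
Sec. 14-3. Small Fleet Permit is not required → no effect.
Sec. 14-4. employees 43 < 99 → Operating Authorization required.
Sec. 14-5. Small Fleet Permit is not required → no effect.
Sec. 14-6. sells tobacco products; employees 43 ≤ 61 → Tobacco Retail Permit required.
Sec. 14-7. is a worker-owned cooperative; employees 43 ≤ 50 → Commercial License not required.
Sec. 14-8. sells goods at retail; employees 43 > 33; is a worker-owned cooperative → General Business Certificate required.
Sec. 14-9. employees 43 > 2; vehicles 31 < 34; is a mobile business with no fixed premises (not: is a home-based business) → Trade License not required.
Sec. 14-10. vehicles 31 ≥ 9 → Small Fleet Permit not required.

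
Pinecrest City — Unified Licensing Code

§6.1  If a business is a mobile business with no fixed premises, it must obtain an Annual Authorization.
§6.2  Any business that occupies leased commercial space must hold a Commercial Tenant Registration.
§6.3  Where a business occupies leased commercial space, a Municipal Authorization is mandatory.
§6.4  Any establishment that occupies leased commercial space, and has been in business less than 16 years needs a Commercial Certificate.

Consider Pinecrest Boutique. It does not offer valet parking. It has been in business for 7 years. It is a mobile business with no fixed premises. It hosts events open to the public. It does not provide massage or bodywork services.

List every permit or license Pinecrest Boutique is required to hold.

Annual Authorization

§6.1 is a mobile business with no fixed premises → Annual Authorization required.
§6.2 is a mobile business with no fixed premises (not: occupies leased commercial space) → Commercial Tenant Registration not required.
§6.3 is a mobile business with no fixed premises (not: occupies leased commercial space) → Municipal Authorization not required.
§6.4 is a mobile business with no fixed premises (not: occupies leased commercial space); years in business 7 < 16 → Commercial Certificate not required.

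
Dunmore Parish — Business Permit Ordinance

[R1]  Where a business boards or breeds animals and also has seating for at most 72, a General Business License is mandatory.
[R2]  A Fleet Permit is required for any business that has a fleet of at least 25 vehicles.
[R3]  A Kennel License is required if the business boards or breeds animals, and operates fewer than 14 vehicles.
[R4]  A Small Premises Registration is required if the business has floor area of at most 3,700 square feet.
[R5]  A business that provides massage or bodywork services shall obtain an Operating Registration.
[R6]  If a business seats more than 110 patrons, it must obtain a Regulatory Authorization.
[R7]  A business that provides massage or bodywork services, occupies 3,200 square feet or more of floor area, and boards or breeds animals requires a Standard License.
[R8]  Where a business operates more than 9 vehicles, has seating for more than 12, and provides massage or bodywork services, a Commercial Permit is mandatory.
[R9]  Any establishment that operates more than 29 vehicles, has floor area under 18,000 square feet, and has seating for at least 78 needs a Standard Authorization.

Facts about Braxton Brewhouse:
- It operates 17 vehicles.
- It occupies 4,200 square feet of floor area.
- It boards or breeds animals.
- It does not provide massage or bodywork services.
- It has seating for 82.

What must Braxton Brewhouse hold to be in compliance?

None

[R1] boards or breeds animals; seating 82 > 72 → General Business License not required.
[R2] vehicles 17 < 25 → Fleet Permit not required.
[R3] boards or breeds animals; vehicles 17 ≥ 14 → Kennel License not required.
[R4] floor area 4,200 square feet > 3,700 square feet → Small Premises Registration not required.
[R5] does not provide massage or bodywork services → Operating Registration not required.
[R6] seating 82 ≤ 110 → Regulatory Authorization not required.
[R7] does not provide massage or bodywork services; floor area 4,200 square feet ≥ 3,200 square feet; boards or breeds animals → Standard License not required.
[R8] vehicles 17 > 9; seating 82 > 12; does not provide massage or bodywork services → Commercial Permit not required.
[R9] vehicles 17 ≤ 29; floor area 4,200 square feet < 18,000 square feet; seating 82 ≥ 78 → Standard Authorization not required.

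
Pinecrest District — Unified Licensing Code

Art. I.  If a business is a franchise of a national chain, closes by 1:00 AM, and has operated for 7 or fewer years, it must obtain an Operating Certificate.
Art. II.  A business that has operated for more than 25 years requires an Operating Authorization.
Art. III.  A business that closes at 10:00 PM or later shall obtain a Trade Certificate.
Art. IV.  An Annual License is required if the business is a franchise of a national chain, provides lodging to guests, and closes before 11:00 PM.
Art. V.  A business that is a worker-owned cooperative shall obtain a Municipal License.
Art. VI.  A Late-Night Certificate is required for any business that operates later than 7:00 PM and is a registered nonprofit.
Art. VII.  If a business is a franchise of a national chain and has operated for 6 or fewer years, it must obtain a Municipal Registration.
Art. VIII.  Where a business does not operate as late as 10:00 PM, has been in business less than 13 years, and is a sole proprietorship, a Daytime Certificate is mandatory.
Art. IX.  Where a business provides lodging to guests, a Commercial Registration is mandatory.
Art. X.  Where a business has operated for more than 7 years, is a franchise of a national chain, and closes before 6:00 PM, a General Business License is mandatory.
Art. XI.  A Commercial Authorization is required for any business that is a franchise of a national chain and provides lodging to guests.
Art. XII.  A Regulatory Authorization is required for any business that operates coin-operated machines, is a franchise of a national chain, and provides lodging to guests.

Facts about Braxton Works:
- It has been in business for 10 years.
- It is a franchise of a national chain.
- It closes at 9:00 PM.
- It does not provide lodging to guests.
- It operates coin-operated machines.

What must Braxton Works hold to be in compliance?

None

Art. I. is a franchise of a national chain; closes 9:00 PM, at/before 1:00 AM; years in business 10 > 7 → Operating Certificate not required.
Art. II. years in business 10 ≤ 25 → Operating Authorization not required.
Art. III. closes 9:00 PM, at/before 10:00 PM → Trade Certificate not required.
Art. IV. is a franchise of a national chain; does not provide lodging to guests; closes 9:00 PM, at/before 11:00 PM → Annual License not required.
Art. V. is a franchise of a national chain (not: is a worker-owned cooperative) → Municipal License not required.
Art. VI. closes 9:00 PM, after 7:00 PM; is a franchise of a national chain (not: is a registered nonprofit) → Late-Night Certificate not required.
Art. VII. is a franchise of a national chain; years in business 10 > 6 → Municipal Registration not required.
Art. VIII. closes 9:00 PM, at/before 10:00 PM; years in business 10 < 13; is a franchise of a national chain (not: is a sole proprietorship) → Daytime Certificate not required.
Art. IX. does not provide lodging to guests → Commercial Registration not required.
Art. X. years in business 10 > 7; is a franchise of a national chain; closes 9:00 PM, after 6:00 PM → General Business License not required.
Art. XI. is a franchise of a national chain; does not provide lodging to guests → Commercial Authorization not required.
Art. XII. operates coin-operated machines; is a franchise of a national chain; does not provide lodging to guests → Regulatory Authorization not required.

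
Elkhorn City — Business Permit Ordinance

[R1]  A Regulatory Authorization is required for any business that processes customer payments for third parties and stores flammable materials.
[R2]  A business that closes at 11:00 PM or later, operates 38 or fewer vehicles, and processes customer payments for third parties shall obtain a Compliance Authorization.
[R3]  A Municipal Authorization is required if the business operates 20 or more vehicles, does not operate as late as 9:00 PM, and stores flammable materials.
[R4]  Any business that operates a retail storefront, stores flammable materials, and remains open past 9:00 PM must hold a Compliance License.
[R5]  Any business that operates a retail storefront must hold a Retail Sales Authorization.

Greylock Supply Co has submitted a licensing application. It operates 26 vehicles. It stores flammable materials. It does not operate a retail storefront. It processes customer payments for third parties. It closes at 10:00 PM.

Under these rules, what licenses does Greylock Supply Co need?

[R1] processes customer payments for third parties; stores flammable materials → Regulatory Authorization required.
[R2] closes 10:00 PM, at/before 11:00 PM; vehicles 26 ≤ 38; processes customer payments for third parties → Compliance Authorization not required.
[R3] vehicles 26 ≥ 20; closes 10:00 PM, after 9:00 PM; stores flammable materials → Municipal Authorization not required.
[R4] does not operate a retail storefront; stores flammable materials; closes 10:00 PM, after 9:00 PM → Compliance License not required.
[R5] does not operate a retail storefront → Retail Sales Authorization not required.

Regulatory Authorization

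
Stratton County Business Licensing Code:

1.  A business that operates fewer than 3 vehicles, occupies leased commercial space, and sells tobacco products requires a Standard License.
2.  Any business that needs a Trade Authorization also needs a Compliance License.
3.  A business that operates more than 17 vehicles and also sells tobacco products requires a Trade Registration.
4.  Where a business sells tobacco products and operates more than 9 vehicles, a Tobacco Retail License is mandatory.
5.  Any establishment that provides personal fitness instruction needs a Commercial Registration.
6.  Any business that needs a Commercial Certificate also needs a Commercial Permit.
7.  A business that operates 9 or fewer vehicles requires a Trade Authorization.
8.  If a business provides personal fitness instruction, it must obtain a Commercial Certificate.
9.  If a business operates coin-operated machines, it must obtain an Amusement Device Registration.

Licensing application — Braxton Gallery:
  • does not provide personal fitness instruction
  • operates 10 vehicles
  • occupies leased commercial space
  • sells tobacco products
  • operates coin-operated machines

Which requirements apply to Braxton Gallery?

1. vehicles 10 ≥ 3; occupies leased commercial space; sells tobacco products → Standard License not required.
2. Trade Authorization is not required → no effect.
3. vehicles 10 ≤ 17; sells tobacco products → Trade Registration not required.
4. sells tobacco products; vehicles 10 > 9 → Tobacco Retail License required.
5. does not provide personal fitness instruction → Commercial Registration not required.
6. Commercial Certificate is not required → no effect.
7. vehicles 10 > 9 → Trade Authorization not required.
8. does not provide personal fitness instruction → Commercial Certificate not required.
9. operates coin-operated machines → Amusement Device Registration required.

Amusement Device Registration, Tobacco Retail License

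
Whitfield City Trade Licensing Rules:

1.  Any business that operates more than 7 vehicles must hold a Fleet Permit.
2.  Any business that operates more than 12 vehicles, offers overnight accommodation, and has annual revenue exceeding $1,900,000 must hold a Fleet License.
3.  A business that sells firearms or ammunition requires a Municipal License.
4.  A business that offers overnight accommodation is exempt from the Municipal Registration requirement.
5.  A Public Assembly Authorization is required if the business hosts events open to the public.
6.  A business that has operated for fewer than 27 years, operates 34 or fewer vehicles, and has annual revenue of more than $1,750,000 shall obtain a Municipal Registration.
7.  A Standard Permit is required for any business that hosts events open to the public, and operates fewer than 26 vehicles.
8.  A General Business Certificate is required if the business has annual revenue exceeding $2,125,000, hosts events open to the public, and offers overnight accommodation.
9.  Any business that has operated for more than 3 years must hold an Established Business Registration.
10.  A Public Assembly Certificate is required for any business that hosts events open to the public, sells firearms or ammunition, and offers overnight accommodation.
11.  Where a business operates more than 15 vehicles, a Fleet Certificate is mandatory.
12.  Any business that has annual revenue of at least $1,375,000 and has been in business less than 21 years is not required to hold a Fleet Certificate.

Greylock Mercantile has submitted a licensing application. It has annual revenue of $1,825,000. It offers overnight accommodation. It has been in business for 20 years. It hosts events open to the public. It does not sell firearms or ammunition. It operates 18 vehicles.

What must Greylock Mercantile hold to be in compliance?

1. vehicles 18 > 7 → Fleet Permit required.
2. vehicles 18 > 12; offers overnight accommodation; revenue $1,825,000 ≤ $1,900,000 → Fleet License not required.
3. does not sell firearms or ammunition → Municipal License not required.
4. offers overnight accommodation → exempt from Municipal Registration.
5. hosts events open to the public → Public Assembly Authorization required.
6. years in business 20 < 27; vehicles 18 ≤ 34; revenue $1,825,000 > $1,750,000 → Municipal Registration required.
7. hosts events open to the public; vehicles 18 < 26 → Standard Permit required.
8. revenue $1,825,000 ≤ $2,125,000; hosts events open to the public; offers overnight accommodation → General Business Certificate not required.
9. years in business 20 > 3 → Established Business Registration required.
10. hosts events open to the public; does not sell firearms or ammunition; offers overnight accommodation → Public Assembly Certificate not required.
11. vehicles 18 > 15 → Fleet Certificate required.
12. revenue $1,825,000 ≥ $1,375,000; years in business 20 < 21 → exempt from Fleet Certificate.

Established Business Registration, Fleet Permit, Public Assembly Authorization, Standard Permit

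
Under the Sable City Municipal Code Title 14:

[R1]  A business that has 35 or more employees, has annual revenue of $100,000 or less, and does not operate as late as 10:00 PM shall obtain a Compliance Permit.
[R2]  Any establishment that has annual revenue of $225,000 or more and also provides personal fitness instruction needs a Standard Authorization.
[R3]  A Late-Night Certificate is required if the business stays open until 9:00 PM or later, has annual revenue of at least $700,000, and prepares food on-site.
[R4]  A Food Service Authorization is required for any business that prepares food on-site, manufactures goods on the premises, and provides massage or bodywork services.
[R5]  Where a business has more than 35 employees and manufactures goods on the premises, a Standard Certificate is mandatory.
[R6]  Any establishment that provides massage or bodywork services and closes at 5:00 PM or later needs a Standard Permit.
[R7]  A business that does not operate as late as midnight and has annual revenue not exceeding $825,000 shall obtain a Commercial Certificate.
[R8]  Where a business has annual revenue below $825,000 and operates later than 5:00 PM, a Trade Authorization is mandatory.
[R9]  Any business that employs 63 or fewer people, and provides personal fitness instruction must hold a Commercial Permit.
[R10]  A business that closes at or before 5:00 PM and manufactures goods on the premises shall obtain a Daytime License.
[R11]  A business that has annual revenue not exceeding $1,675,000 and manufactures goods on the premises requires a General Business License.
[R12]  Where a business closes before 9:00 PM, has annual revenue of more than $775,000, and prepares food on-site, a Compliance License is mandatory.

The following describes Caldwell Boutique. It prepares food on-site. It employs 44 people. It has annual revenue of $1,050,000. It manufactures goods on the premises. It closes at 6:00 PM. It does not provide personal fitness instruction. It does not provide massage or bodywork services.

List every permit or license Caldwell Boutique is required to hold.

[R1] employees 44 ≥ 35; revenue $1,050,000 > $100,000; closes 6:00 PM, at/before 10:00 PM → Compliance Permit not required.
[R2] revenue $1,050,000 ≥ $225,000; does not provide personal fitness instruction → Standard Authorization not required.
[R3] closes 6:00 PM, at/before 9:00 PM; revenue $1,050,000 ≥ $700,000; prepares food on-site → Late-Night Certificate not required.
[R4] prepares food on-site; manufactures goods on the premises; does not provide massage or bodywork services → Food Service Authorization not required.
[R5] employees 44 > 35; manufactures goods on the premises → Standard Certificate required.
[R6] does not provide massage or bodywork services; closes 6:00 PM, after 5:00 PM → Standard Permit not required.
[R7] closes 6:00 PM, at/before midnight; revenue $1,050,000 > $825,000 → Commercial Certificate not required.
[R8] revenue $1,050,000 ≥ $825,000; closes 6:00 PM, after 5:00 PM → Trade Authorization not required.
[R9] employees 44 ≤ 63; does not provide personal fitness instruction → Commercial Permit not required.
[R10] closes 6:00 PM, after 5:00 PM; manufactures goods on the premises → Daytime License not required.
[R11] revenue $1,050,000 ≤ $1,675,000; manufactures goods on the premises → General Business License required.
[R12] closes 6:00 PM, at/before 9:00 PM; revenue $1,050,000 > $775,000; prepares food on-site → Compliance License required.

Compliance License, General Business License, Standard Certificate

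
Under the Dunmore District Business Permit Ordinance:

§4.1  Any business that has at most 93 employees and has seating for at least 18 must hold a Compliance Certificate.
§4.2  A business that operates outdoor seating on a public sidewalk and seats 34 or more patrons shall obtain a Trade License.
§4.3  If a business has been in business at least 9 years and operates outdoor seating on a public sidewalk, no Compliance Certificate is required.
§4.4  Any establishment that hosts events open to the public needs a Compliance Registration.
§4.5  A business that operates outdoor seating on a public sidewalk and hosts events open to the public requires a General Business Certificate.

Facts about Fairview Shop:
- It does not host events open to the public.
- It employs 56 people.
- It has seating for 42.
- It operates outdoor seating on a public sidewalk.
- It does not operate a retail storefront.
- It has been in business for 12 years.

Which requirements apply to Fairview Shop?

§4.1 employees 56 ≤ 93; seating 42 ≥ 18 → Compliance Certificate required.
§4.2 operates outdoor seating on a public sidewalk; seating 42 ≥ 34 → Trade License required.
§4.3 years in business 12 ≥ 9; operates outdoor seating on a public sidewalk → exempt from Compliance Certificate.
§4.4 does not host events open to the public → Compliance Registration not required.
§4.5 operates outdoor seating on a public sidewalk; does not host events open to the public → General Business Certificate not required.

Trade License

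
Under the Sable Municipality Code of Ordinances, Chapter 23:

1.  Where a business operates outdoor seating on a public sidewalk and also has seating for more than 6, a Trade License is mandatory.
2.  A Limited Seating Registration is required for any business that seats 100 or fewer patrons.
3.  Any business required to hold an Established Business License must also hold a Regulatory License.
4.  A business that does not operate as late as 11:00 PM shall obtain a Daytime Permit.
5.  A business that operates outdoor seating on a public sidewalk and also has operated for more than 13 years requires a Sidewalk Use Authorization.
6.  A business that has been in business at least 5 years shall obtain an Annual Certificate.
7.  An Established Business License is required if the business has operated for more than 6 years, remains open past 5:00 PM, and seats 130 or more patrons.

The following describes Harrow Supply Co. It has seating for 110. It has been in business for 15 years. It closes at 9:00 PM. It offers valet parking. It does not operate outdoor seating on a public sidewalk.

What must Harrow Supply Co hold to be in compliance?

1. does not operate outdoor seating on a public sidewalk; seating 110 > 6 → Trade License not required.
2. seating 110 > 100 → Limited Seating Registration not required.
3. Established Business License is not required → no effect.
4. closes 9:00 PM, at/before 11:00 PM → Daytime Permit required.
5. does not operate outdoor seating on a public sidewalk; years in business 15 > 13 → Sidewalk Use Authorization not required.
6. years in business 15 ≥ 5 → Annual Certificate required.
7. years in business 15 > 6; closes 9:00 PM, after 5:00 PM; seating 110 < 130 → Established Business License not required.

Annual Certificate, Daytime Permit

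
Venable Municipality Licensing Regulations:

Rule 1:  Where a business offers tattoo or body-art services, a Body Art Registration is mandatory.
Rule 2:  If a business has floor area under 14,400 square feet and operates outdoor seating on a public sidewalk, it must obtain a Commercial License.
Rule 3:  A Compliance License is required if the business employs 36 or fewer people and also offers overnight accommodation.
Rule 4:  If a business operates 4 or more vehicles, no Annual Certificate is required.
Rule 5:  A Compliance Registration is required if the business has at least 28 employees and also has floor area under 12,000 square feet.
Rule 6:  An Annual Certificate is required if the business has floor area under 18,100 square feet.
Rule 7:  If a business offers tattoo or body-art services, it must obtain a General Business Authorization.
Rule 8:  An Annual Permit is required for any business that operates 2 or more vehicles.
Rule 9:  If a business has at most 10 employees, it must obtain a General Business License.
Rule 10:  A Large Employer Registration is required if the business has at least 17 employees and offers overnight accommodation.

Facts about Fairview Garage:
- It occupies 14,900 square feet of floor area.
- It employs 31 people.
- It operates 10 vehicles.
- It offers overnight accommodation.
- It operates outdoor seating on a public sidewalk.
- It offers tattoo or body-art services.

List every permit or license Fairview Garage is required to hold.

Annual Permit, Body Art Registration, Compliance License, General Business Authorization, Large Employer Registration

Rule 1: offers tattoo or body-art services → Body Art Registration required.
Rule 2: floor area 14,900 square feet ≥ 14,400 square feet; operates outdoor seating on a public sidewalk → Commercial License not required.
Rule 3: employees 31 ≤ 36; offers overnight accommodation → Compliance License required.
Rule 4: vehicles 10 ≥ 4 → exempt from Annual Certificate.
Rule 5: employees 31 ≥ 28; floor area 14,900 square feet ≥ 12,000 square feet → Compliance Registration not required.
Rule 6: floor area 14,900 square feet < 18,100 square feet → Annual Certificate required.
Rule 7: offers tattoo or body-art services → General Business Authorization required.
Rule 8: vehicles 10 ≥ 2 → Annual Permit required.
Rule 9: employees 31 > 10 → General Business License not required.
Rule 10: employees 31 ≥ 17; offers overnight accommodation → Large Employer Registration required.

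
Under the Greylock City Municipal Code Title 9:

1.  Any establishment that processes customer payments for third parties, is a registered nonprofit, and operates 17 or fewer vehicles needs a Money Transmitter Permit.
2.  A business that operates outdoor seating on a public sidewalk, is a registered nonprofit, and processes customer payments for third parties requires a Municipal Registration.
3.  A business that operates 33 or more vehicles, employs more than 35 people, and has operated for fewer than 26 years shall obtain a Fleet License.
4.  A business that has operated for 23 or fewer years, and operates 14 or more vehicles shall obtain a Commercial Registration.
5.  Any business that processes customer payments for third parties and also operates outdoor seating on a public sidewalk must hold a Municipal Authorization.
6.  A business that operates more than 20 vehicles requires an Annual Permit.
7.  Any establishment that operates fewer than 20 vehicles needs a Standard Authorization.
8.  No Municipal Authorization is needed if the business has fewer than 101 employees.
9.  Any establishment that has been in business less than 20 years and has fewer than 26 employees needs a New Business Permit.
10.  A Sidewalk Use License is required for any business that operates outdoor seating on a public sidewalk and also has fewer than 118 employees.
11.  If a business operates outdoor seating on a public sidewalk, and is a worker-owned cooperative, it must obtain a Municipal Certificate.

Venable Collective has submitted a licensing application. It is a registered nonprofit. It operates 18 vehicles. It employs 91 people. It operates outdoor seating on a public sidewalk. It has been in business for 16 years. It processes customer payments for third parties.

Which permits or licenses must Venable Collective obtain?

Commercial Registration, Municipal Registration, Sidewalk Use License, Standard Authorization

1. processes customer payments for third parties; is a registered nonprofit; vehicles 18 > 17 → Money Transmitter Permit not required.
2. operates outdoor seating on a public sidewalk; is a registered nonprofit; processes customer payments for third parties → Municipal Registration required.
3. vehicles 18 < 33; employees 91 > 35; years in business 16 < 26 → Fleet License not required.
4. years in business 16 ≤ 23; vehicles 18 ≥ 14 → Commercial Registration required.
5. processes customer payments for third parties; operates outdoor seating on a public sidewalk → Municipal Authorization required.
6. vehicles 18 ≤ 20 → Annual Permit not required.
7. vehicles 18 < 20 → Standard Authorization required.
8. employees 91 < 101 → exempt from Municipal Authorization.
9. years in business 16 < 20; employees 91 ≥ 26 → New Business Permit not required.
10. operates outdoor seating on a public sidewalk; employees 91 < 118 → Sidewalk Use License required.
11. operates outdoor seating on a public sidewalk; is a registered nonprofit (not: is a worker-owned cooperative) → Municipal Certificate not required.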